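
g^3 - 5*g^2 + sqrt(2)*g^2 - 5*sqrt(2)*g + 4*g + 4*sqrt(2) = (g - 4)*(g - 1)*(g + sqrt(2))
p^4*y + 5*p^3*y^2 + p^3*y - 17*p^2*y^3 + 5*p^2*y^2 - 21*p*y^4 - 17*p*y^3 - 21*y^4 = (p - 3*y)*(p + y)*(p + 7*y)*(p*y + y)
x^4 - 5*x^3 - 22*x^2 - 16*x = x*(x - 8)*(x + 1)*(x + 2)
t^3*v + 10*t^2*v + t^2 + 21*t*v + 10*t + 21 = (t + 3)*(t + 7)*(t*v + 1)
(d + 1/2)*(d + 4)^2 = d^3 + 17*d^2/2 + 20*d + 8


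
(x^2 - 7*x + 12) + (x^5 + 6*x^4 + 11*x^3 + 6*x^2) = x^5 + 6*x^4 + 11*x^3 + 7*x^2 - 7*x + 12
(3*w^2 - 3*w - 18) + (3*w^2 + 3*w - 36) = 6*w^2 - 54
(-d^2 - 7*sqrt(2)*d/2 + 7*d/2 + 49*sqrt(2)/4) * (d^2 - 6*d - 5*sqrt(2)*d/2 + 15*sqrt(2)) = -d^4 - sqrt(2)*d^3 + 19*d^3/2 - 7*d^2/2 + 19*sqrt(2)*d^2/2 - 665*d/4 - 21*sqrt(2)*d + 735/2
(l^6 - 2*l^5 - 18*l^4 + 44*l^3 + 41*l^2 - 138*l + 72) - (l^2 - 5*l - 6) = l^6 - 2*l^5 - 18*l^4 + 44*l^3 + 40*l^2 - 133*l + 78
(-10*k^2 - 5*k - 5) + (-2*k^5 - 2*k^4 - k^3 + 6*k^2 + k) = -2*k^5 - 2*k^4 - k^3 - 4*k^2 - 4*k - 5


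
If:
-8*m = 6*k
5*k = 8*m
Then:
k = 0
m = 0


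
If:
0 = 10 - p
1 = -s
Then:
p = 10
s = -1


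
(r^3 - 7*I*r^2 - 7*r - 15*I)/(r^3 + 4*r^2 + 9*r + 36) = (r^2 - 4*I*r + 5)/(r^2 + r*(4 + 3*I) + 12*I)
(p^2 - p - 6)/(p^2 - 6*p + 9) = (p + 2)/(p - 3)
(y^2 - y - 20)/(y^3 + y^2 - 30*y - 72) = (y - 5)/(y^2 - 3*y - 18)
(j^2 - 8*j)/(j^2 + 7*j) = (j - 8)/(j + 7)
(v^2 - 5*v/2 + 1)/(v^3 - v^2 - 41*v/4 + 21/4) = 2*(v - 2)/(2*v^2 - v - 21)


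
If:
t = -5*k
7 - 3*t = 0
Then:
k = -7/15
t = 7/3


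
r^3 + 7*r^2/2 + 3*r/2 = r*(r + 1/2)*(r + 3)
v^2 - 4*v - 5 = (v - 5)*(v + 1)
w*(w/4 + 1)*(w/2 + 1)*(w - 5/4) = w^4/8 + 19*w^3/32 + w^2/16 - 5*w/4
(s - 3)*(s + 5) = s^2 + 2*s - 15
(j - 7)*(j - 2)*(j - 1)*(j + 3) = j^4 - 7*j^3 - 7*j^2 + 55*j - 42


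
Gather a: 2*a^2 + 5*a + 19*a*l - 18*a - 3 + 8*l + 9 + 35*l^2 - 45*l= 2*a^2 + a*(19*l - 13) + 35*l^2 - 37*l + 6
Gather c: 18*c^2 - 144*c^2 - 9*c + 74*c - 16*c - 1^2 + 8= -126*c^2 + 49*c + 7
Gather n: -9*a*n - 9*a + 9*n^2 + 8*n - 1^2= -9*a + 9*n^2 + n*(8 - 9*a) - 1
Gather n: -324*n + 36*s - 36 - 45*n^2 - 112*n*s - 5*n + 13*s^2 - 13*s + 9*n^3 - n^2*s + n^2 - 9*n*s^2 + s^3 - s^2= 9*n^3 + n^2*(-s - 44) + n*(-9*s^2 - 112*s - 329) + s^3 + 12*s^2 + 23*s - 36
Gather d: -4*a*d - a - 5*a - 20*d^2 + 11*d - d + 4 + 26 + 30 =-6*a - 20*d^2 + d*(10 - 4*a) + 60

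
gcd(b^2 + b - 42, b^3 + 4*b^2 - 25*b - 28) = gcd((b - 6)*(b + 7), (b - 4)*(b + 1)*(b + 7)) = b + 7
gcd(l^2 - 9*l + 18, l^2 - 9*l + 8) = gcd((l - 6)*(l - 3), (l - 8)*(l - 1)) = 1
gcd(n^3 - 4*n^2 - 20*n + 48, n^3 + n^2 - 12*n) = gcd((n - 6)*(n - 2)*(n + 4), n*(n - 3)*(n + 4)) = n + 4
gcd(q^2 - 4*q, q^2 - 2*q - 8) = q - 4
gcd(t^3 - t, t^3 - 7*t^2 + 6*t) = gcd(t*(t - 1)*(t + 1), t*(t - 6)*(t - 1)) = t^2 - t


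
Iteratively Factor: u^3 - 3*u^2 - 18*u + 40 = (u - 2)*(u^2 - u - 20) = (u - 5)*(u - 2)*(u + 4)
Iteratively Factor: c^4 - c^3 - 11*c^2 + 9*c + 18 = (c - 2)*(c^3 + c^2 - 9*c - 9) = (c - 2)*(c + 1)*(c^2 - 9) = (c - 3)*(c - 2)*(c + 1)*(c + 3)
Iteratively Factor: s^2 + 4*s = (s + 4)*(s)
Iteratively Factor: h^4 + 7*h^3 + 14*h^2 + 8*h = (h + 4)*(h^3 + 3*h^2 + 2*h) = (h + 2)*(h + 4)*(h^2 + h) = h*(h + 2)*(h + 4)*(h + 1)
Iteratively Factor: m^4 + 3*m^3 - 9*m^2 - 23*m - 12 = (m + 1)*(m^3 + 2*m^2 - 11*m - 12) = (m - 3)*(m + 1)*(m^2 + 5*m + 4) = (m - 3)*(m + 1)*(m + 4)*(m + 1)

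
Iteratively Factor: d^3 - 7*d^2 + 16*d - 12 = (d - 2)*(d^2 - 5*d + 6) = (d - 3)*(d - 2)*(d - 2)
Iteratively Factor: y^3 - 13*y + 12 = (y - 3)*(y^2 + 3*y - 4) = (y - 3)*(y - 1)*(y + 4)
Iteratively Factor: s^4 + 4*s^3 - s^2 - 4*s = (s + 1)*(s^3 + 3*s^2 - 4*s) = s*(s + 1)*(s^2 + 3*s - 4) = s*(s - 1)*(s + 1)*(s + 4)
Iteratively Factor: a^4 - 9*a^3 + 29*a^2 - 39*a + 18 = (a - 2)*(a^3 - 7*a^2 + 15*a - 9) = (a - 3)*(a - 2)*(a^2 - 4*a + 3) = (a - 3)^2*(a - 2)*(a - 1)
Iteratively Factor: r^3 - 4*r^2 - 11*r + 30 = (r - 5)*(r^2 + r - 6) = (r - 5)*(r + 3)*(r - 2)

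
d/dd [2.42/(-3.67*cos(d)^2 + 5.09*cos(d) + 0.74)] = (12.3178 - 17.7628*cos(d))*sin(d)/(-3.67*cos(d)^2 + 5.09*cos(d) + 0.74)^2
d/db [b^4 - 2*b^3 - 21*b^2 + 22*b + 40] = 4*b^3 - 6*b^2 - 42*b + 22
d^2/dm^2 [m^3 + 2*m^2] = 6*m + 4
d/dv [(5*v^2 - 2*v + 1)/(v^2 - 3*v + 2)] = (-13*v^2 + 18*v - 1)/(v^4 - 6*v^3 + 13*v^2 - 12*v + 4)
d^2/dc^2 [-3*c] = 0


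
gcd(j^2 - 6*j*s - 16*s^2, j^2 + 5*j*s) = 1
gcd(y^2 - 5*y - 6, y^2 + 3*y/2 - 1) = 1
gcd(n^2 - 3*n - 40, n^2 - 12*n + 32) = n - 8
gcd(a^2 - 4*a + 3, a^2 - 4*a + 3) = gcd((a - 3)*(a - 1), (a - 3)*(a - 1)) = a^2 - 4*a + 3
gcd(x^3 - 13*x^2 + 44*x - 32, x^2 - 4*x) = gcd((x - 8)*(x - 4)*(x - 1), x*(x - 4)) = x - 4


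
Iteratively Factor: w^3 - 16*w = (w + 4)*(w^2 - 4*w) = w*(w + 4)*(w - 4)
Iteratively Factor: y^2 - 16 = (y + 4)*(y - 4)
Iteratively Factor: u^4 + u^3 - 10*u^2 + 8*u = (u)*(u^3 + u^2 - 10*u + 8) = u*(u + 4)*(u^2 - 3*u + 2) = u*(u - 1)*(u + 4)*(u - 2)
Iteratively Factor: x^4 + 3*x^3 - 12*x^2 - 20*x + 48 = (x + 4)*(x^3 - x^2 - 8*x + 12) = (x - 2)*(x + 4)*(x^2 + x - 6) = (x - 2)^2*(x + 4)*(x + 3)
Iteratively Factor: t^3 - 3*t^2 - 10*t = (t)*(t^2 - 3*t - 10) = t*(t + 2)*(t - 5)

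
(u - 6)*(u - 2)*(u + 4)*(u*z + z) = u^4*z - 3*u^3*z - 24*u^2*z + 28*u*z + 48*z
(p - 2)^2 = p^2 - 4*p + 4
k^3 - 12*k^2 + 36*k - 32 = (k - 8)*(k - 2)^2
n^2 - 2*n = n*(n - 2)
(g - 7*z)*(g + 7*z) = g^2 - 49*z^2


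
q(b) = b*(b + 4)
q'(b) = 2*b + 4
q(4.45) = 37.60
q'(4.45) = 12.90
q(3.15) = 22.52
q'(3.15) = 10.30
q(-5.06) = 5.36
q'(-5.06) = -6.12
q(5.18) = 47.55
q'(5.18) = 14.36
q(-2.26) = -3.93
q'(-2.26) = -0.52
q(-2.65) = -3.58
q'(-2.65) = -1.30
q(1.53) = 8.46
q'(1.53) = 7.06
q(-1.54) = -3.79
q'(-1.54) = 0.92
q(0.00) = 0.00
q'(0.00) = 4.00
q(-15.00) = 165.00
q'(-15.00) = -26.00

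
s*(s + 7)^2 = s^3 + 14*s^2 + 49*s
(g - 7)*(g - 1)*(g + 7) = g^3 - g^2 - 49*g + 49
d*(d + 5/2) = d^2 + 5*d/2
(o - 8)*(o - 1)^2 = o^3 - 10*o^2 + 17*o - 8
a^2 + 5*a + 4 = (a + 1)*(a + 4)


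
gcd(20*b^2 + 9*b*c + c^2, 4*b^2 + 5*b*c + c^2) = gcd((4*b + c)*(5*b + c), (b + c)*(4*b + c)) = 4*b + c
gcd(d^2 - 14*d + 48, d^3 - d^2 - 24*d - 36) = d - 6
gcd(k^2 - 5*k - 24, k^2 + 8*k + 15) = k + 3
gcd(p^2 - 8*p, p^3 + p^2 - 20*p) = p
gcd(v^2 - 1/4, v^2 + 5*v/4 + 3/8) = v + 1/2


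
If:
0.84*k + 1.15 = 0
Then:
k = -1.37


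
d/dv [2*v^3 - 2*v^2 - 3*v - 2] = 6*v^2 - 4*v - 3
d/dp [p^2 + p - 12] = 2*p + 1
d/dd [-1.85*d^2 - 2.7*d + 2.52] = -3.7*d - 2.7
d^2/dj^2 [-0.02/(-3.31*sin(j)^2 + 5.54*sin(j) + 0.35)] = (0.876488*sin(j)^4 - 1.100244*sin(j)^3 - 0.60822*sin(j)^2 + 2.161708*sin(j) - 1.274004)/(-3.31*sin(j)^2 + 5.54*sin(j) + 0.35)^3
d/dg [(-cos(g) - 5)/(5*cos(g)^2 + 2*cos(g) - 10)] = 5*(sin(g)^2 - 10*cos(g) - 5)*sin(g)/(5*cos(g)^2 + 2*cos(g) - 10)^2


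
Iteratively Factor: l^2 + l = (l)*(l + 1)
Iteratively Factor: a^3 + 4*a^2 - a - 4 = (a - 1)*(a^2 + 5*a + 4) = (a - 1)*(a + 1)*(a + 4)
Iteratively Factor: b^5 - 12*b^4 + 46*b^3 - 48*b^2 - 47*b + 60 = (b - 4)*(b^4 - 8*b^3 + 14*b^2 + 8*b - 15) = (b - 4)*(b + 1)*(b^3 - 9*b^2 + 23*b - 15) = (b - 4)*(b - 3)*(b + 1)*(b^2 - 6*b + 5) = (b - 5)*(b - 4)*(b - 3)*(b + 1)*(b - 1)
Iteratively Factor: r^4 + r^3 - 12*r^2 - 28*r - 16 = (r + 2)*(r^3 - r^2 - 10*r - 8) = (r + 1)*(r + 2)*(r^2 - 2*r - 8) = (r + 1)*(r + 2)^2*(r - 4)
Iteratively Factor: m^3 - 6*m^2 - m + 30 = (m - 5)*(m^2 - m - 6) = (m - 5)*(m + 2)*(m - 3)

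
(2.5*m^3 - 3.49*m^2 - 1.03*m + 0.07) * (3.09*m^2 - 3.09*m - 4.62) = 7.725*m^5 - 18.5091*m^4 - 3.9486*m^3 + 19.5228*m^2 + 4.5423*m - 0.3234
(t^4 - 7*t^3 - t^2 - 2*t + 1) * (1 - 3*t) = -3*t^5 + 22*t^4 - 4*t^3 + 5*t^2 - 5*t + 1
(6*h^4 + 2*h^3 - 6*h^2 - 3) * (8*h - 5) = 48*h^5 - 14*h^4 - 58*h^3 + 30*h^2 - 24*h + 15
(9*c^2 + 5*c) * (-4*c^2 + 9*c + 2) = -36*c^4 + 61*c^3 + 63*c^2 + 10*c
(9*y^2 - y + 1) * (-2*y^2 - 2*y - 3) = -18*y^4 - 16*y^3 - 27*y^2 + y - 3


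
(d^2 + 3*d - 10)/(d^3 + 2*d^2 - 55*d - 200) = (d - 2)/(d^2 - 3*d - 40)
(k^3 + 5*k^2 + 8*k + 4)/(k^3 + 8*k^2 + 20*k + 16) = (k + 1)/(k + 4)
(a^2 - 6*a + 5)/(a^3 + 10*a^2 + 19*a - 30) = (a - 5)/(a^2 + 11*a + 30)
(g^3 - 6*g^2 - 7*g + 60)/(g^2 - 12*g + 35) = (g^2 - g - 12)/(g - 7)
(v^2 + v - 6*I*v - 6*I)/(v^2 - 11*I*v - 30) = (v + 1)/(v - 5*I)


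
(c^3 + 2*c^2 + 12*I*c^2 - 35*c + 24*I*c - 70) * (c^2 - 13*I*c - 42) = c^5 + 2*c^4 - I*c^4 + 79*c^3 - 2*I*c^3 + 158*c^2 - 49*I*c^2 + 1470*c - 98*I*c + 2940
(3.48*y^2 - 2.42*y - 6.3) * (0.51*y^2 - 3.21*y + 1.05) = 1.7748*y^4 - 12.405*y^3 + 8.2092*y^2 + 17.682*y - 6.615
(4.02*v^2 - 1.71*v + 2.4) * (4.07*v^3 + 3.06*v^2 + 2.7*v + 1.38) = 16.3614*v^5 + 5.3415*v^4 + 15.3894*v^3 + 8.2746*v^2 + 4.1202*v + 3.312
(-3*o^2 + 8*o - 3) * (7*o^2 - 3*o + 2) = -21*o^4 + 65*o^3 - 51*o^2 + 25*o - 6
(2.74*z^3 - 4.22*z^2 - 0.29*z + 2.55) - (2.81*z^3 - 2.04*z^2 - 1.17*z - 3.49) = -0.0699999999999998*z^3 - 2.18*z^2 + 0.88*z + 6.04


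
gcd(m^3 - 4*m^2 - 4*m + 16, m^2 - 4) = m^2 - 4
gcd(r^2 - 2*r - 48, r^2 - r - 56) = r - 8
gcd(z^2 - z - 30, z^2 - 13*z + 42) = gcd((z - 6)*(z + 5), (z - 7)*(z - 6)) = z - 6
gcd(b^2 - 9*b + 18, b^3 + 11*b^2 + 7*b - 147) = b - 3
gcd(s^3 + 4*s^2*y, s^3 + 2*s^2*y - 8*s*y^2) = s^2 + 4*s*y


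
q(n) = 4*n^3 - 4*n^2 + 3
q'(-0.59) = 8.90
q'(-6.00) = 480.00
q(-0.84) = -2.19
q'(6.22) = 414.50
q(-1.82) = -34.36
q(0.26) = 2.80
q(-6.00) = -1005.00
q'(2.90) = 77.72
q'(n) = 12*n^2 - 8*n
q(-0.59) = 0.79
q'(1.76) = 23.09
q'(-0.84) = 15.19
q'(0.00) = 0.00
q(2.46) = 38.34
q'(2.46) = 52.94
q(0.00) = 3.00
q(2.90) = 66.92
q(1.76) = 12.42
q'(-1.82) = 54.31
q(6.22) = 810.81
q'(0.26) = -1.27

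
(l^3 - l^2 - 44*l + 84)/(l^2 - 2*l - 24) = (l^2 + 5*l - 14)/(l + 4)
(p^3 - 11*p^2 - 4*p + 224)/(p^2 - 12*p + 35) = (p^2 - 4*p - 32)/(p - 5)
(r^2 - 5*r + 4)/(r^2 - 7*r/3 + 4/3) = 3*(r - 4)/(3*r - 4)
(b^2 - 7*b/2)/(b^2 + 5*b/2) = (2*b - 7)/(2*b + 5)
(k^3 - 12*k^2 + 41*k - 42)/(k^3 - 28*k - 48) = (-k^3 + 12*k^2 - 41*k + 42)/(-k^3 + 28*k + 48)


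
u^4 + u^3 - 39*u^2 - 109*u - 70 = (u - 7)*(u + 1)*(u + 2)*(u + 5)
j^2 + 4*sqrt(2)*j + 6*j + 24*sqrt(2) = (j + 6)*(j + 4*sqrt(2))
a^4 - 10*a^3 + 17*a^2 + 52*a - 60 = (a - 6)*(a - 5)*(a - 1)*(a + 2)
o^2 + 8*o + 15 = (o + 3)*(o + 5)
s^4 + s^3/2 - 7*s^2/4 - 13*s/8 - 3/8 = (s - 3/2)*(s + 1/2)^2*(s + 1)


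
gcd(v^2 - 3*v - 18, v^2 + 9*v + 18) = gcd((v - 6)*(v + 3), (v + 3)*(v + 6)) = v + 3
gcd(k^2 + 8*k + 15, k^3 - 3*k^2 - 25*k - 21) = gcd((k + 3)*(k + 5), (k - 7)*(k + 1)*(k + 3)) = k + 3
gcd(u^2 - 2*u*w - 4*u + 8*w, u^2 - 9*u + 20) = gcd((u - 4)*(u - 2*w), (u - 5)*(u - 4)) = u - 4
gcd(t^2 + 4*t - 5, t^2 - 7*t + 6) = t - 1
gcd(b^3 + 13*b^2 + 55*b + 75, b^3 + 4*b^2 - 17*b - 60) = b^2 + 8*b + 15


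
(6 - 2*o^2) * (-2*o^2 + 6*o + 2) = 4*o^4 - 12*o^3 - 16*o^2 + 36*o + 12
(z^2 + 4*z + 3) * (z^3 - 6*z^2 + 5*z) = z^5 - 2*z^4 - 16*z^3 + 2*z^2 + 15*z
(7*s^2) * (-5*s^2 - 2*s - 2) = -35*s^4 - 14*s^3 - 14*s^2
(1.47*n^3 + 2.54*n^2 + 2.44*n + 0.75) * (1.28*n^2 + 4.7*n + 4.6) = 1.8816*n^5 + 10.1602*n^4 + 21.8232*n^3 + 24.112*n^2 + 14.749*n + 3.45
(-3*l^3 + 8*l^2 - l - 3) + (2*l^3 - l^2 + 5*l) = -l^3 + 7*l^2 + 4*l - 3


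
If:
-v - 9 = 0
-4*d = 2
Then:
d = -1/2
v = -9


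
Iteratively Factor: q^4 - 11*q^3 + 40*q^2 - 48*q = (q - 3)*(q^3 - 8*q^2 + 16*q) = (q - 4)*(q - 3)*(q^2 - 4*q) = q*(q - 4)*(q - 3)*(q - 4)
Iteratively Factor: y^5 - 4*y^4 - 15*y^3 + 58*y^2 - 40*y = (y - 2)*(y^4 - 2*y^3 - 19*y^2 + 20*y) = y*(y - 2)*(y^3 - 2*y^2 - 19*y + 20) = y*(y - 5)*(y - 2)*(y^2 + 3*y - 4) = y*(y - 5)*(y - 2)*(y + 4)*(y - 1)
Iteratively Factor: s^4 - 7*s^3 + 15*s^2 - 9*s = (s)*(s^3 - 7*s^2 + 15*s - 9) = s*(s - 3)*(s^2 - 4*s + 3) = s*(s - 3)*(s - 1)*(s - 3)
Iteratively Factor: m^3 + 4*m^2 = (m)*(m^2 + 4*m) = m*(m + 4)*(m)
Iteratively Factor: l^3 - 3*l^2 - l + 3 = (l + 1)*(l^2 - 4*l + 3) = (l - 3)*(l + 1)*(l - 1)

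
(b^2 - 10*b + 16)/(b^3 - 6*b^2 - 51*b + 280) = (b - 2)/(b^2 + 2*b - 35)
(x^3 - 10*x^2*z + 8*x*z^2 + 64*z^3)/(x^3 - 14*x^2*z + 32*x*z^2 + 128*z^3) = (x - 4*z)/(x - 8*z)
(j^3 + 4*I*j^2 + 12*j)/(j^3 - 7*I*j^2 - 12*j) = (j^2 + 4*I*j + 12)/(j^2 - 7*I*j - 12)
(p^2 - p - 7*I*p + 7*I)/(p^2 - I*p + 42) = (p - 1)/(p + 6*I)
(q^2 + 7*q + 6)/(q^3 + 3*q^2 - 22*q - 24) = 1/(q - 4)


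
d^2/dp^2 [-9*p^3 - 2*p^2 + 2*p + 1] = -54*p - 4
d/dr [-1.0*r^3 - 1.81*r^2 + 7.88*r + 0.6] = -3.0*r^2 - 3.62*r + 7.88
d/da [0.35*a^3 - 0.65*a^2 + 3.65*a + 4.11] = 1.05*a^2 - 1.3*a + 3.65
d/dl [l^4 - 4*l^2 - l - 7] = 4*l^3 - 8*l - 1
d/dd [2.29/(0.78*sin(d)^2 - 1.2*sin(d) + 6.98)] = (2.748 - 3.5724*sin(d))*cos(d)/(0.78*sin(d)^2 - 1.2*sin(d) + 6.98)^2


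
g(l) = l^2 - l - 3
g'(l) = 2*l - 1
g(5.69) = 23.69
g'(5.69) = 10.38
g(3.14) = 3.72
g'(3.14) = 5.28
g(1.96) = -1.12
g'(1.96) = 2.92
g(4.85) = 15.67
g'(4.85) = 8.70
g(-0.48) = -2.29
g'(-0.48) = -1.96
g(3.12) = 3.61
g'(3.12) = 5.24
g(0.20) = -3.16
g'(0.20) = -0.60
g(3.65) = 6.67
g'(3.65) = 6.30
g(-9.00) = 87.00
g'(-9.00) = -19.00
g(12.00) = 129.00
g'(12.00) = 23.00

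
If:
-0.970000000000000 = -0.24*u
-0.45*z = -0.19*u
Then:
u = 4.04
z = 1.71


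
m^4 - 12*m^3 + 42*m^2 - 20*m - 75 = (m - 5)^2*(m - 3)*(m + 1)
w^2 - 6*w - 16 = (w - 8)*(w + 2)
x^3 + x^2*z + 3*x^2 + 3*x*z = x*(x + 3)*(x + z)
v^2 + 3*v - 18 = (v - 3)*(v + 6)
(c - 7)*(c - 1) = c^2 - 8*c + 7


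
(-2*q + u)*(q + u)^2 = -2*q^3 - 3*q^2*u + u^3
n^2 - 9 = (n - 3)*(n + 3)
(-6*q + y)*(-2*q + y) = 12*q^2 - 8*q*y + y^2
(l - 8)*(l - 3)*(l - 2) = l^3 - 13*l^2 + 46*l - 48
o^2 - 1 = (o - 1)*(o + 1)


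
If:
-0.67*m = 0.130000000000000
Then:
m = -0.19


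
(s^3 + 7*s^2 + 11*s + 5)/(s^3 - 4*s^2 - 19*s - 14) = (s^2 + 6*s + 5)/(s^2 - 5*s - 14)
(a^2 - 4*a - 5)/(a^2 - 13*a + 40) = (a + 1)/(a - 8)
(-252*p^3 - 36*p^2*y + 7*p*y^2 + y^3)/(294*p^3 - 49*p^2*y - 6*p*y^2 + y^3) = (6*p + y)/(-7*p + y)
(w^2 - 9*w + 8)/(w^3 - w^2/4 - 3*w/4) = 4*(w - 8)/(w*(4*w + 3))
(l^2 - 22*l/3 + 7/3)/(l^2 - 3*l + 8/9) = 3*(l - 7)/(3*l - 8)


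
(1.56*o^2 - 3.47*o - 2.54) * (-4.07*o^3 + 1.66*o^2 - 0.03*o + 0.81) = -6.3492*o^5 + 16.7125*o^4 + 4.5308*o^3 - 2.8487*o^2 - 2.7345*o - 2.0574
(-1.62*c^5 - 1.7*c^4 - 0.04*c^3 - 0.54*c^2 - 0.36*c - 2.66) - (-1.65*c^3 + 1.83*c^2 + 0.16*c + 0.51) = -1.62*c^5 - 1.7*c^4 + 1.61*c^3 - 2.37*c^2 - 0.52*c - 3.17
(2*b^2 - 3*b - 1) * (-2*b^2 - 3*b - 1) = -4*b^4 + 9*b^2 + 6*b + 1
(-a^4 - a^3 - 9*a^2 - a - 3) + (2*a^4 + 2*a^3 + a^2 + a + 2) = a^4 + a^3 - 8*a^2 - 1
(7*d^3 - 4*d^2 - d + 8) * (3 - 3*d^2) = -21*d^5 + 12*d^4 + 24*d^3 - 36*d^2 - 3*d + 24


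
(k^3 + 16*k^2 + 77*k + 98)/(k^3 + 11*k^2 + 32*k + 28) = (k + 7)/(k + 2)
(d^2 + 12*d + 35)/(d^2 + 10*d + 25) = (d + 7)/(d + 5)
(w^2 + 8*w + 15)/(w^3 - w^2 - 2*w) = (w^2 + 8*w + 15)/(w*(w^2 - w - 2))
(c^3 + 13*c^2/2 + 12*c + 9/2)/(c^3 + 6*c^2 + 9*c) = (c + 1/2)/c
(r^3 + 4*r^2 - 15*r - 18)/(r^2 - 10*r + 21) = (r^2 + 7*r + 6)/(r - 7)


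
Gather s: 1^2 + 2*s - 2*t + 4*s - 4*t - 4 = 6*s - 6*t - 3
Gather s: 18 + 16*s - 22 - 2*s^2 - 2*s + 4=-2*s^2 + 14*s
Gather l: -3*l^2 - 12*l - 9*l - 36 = -3*l^2 - 21*l - 36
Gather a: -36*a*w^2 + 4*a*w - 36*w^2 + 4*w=a*(-36*w^2 + 4*w) - 36*w^2 + 4*w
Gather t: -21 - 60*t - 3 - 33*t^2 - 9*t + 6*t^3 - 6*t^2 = 6*t^3 - 39*t^2 - 69*t - 24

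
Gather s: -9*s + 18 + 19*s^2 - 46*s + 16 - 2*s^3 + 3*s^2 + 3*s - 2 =-2*s^3 + 22*s^2 - 52*s + 32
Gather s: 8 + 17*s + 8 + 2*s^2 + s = 2*s^2 + 18*s + 16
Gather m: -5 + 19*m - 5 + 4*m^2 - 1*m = 4*m^2 + 18*m - 10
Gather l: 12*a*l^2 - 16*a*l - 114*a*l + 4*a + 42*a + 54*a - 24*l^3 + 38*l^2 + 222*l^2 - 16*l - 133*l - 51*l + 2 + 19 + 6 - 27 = 100*a - 24*l^3 + l^2*(12*a + 260) + l*(-130*a - 200)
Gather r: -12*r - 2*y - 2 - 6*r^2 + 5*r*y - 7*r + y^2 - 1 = -6*r^2 + r*(5*y - 19) + y^2 - 2*y - 3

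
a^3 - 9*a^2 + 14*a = a*(a - 7)*(a - 2)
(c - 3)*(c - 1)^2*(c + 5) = c^4 - 18*c^2 + 32*c - 15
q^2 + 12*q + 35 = (q + 5)*(q + 7)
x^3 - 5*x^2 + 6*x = x*(x - 3)*(x - 2)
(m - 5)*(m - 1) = m^2 - 6*m + 5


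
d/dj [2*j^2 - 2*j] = 4*j - 2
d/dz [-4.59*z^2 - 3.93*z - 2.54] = -9.18*z - 3.93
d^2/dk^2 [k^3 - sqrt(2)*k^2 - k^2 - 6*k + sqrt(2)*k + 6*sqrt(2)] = 6*k - 2*sqrt(2) - 2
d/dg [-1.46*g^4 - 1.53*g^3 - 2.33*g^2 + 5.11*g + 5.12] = -5.84*g^3 - 4.59*g^2 - 4.66*g + 5.11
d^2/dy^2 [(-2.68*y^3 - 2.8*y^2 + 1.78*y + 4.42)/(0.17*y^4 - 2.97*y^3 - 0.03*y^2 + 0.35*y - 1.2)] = (-0.154904*y^9 - 0.485520000000008*y^8 + 9.01761600000015*y^7 - 58.540376*y^6 - 0.634236000000101*y^5 + 551.216748*y^4 + 157.505696*y^3 - 85.492152*y^2 - 118.33542*y - 5.80414)/(0.004913*y^12 - 0.257499*y^11 + 4.496058*y^10 - 26.076846*y^9 - 1.957752*y^8 + 12.878496*y^7 - 31.468962*y^6 - 2.16045*y^5 + 8.204535*y^4 - 12.711925*y^3 - 0.5706*y^2 + 1.512*y - 1.728)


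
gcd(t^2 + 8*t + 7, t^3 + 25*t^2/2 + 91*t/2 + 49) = t + 7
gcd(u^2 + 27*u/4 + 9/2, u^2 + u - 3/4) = 1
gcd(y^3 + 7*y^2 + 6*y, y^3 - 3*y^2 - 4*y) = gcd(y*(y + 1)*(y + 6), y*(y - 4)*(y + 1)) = y^2 + y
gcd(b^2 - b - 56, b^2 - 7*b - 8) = b - 8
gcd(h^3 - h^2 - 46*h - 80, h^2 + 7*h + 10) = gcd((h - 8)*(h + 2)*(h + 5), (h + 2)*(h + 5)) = h^2 + 7*h + 10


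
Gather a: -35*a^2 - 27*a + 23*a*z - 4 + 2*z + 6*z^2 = -35*a^2 + a*(23*z - 27) + 6*z^2 + 2*z - 4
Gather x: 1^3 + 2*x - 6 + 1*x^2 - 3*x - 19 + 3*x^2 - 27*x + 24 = 4*x^2 - 28*x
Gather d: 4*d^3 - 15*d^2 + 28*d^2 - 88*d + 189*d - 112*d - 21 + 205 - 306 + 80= 4*d^3 + 13*d^2 - 11*d - 42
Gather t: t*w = t*w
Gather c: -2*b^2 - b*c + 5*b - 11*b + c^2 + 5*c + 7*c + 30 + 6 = -2*b^2 - 6*b + c^2 + c*(12 - b) + 36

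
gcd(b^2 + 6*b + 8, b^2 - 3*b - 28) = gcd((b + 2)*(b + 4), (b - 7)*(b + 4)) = b + 4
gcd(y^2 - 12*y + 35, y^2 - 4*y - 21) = y - 7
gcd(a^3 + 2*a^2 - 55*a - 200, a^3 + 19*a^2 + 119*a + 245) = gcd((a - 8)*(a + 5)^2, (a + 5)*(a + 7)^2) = a + 5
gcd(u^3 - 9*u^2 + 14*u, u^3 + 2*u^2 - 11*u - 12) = 1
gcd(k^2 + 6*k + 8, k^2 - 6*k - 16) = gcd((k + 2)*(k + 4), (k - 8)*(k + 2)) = k + 2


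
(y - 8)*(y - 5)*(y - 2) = y^3 - 15*y^2 + 66*y - 80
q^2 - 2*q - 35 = (q - 7)*(q + 5)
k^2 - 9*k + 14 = (k - 7)*(k - 2)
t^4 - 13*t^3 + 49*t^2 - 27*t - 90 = (t - 6)*(t - 5)*(t - 3)*(t + 1)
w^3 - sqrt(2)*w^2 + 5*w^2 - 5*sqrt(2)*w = w*(w + 5)*(w - sqrt(2))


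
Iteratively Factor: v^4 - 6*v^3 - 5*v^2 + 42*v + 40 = (v - 4)*(v^3 - 2*v^2 - 13*v - 10) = (v - 5)*(v - 4)*(v^2 + 3*v + 2) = (v - 5)*(v - 4)*(v + 2)*(v + 1)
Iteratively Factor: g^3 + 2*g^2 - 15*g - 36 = (g + 3)*(g^2 - g - 12) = (g - 4)*(g + 3)*(g + 3)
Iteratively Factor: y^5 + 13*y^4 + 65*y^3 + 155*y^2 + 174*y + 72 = (y + 4)*(y^4 + 9*y^3 + 29*y^2 + 39*y + 18) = (y + 3)*(y + 4)*(y^3 + 6*y^2 + 11*y + 6) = (y + 1)*(y + 3)*(y + 4)*(y^2 + 5*y + 6) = (y + 1)*(y + 3)^2*(y + 4)*(y + 2)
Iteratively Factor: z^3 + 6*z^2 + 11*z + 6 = (z + 2)*(z^2 + 4*z + 3) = (z + 1)*(z + 2)*(z + 3)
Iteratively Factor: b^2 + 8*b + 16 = (b + 4)*(b + 4)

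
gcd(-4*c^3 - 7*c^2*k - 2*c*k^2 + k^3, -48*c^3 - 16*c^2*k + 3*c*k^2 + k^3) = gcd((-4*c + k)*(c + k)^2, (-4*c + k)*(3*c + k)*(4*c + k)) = 4*c - k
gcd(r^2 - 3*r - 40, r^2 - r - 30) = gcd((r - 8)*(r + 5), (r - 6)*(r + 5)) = r + 5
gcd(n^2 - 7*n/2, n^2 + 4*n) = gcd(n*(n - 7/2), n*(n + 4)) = n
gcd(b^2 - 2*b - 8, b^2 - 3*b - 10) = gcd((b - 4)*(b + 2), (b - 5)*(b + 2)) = b + 2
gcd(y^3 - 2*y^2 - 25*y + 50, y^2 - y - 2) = y - 2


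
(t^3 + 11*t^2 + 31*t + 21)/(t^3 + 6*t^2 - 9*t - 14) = (t + 3)/(t - 2)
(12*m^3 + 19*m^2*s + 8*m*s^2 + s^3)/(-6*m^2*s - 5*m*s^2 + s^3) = (12*m^2 + 7*m*s + s^2)/(s*(-6*m + s))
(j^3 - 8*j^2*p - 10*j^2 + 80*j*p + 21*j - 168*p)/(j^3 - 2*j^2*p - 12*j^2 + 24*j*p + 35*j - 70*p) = (-j^2 + 8*j*p + 3*j - 24*p)/(-j^2 + 2*j*p + 5*j - 10*p)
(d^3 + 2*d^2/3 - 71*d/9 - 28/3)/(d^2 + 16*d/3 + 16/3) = (d^2 - 2*d/3 - 7)/(d + 4)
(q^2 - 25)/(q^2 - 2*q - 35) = (q - 5)/(q - 7)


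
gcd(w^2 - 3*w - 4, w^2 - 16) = w - 4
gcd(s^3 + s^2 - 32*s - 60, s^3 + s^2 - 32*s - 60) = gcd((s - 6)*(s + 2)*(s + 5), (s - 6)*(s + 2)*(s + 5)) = s^3 + s^2 - 32*s - 60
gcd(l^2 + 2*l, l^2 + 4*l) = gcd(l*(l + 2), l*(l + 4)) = l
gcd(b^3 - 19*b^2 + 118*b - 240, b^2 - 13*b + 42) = b - 6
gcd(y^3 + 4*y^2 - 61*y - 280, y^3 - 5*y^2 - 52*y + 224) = y^2 - y - 56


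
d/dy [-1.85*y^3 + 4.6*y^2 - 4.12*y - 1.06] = -5.55*y^2 + 9.2*y - 4.12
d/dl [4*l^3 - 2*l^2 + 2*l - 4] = 12*l^2 - 4*l + 2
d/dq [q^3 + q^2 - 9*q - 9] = 3*q^2 + 2*q - 9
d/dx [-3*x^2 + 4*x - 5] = 4 - 6*x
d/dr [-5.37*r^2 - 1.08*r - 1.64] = -10.74*r - 1.08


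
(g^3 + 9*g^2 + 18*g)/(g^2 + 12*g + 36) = g*(g + 3)/(g + 6)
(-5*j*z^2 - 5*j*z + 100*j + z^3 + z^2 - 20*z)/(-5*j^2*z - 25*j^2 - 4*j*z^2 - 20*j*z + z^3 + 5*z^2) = (z - 4)/(j + z)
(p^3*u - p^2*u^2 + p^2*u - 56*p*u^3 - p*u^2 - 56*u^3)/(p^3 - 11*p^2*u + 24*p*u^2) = u*(p^2 + 7*p*u + p + 7*u)/(p*(p - 3*u))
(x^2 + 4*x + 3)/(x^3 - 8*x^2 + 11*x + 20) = (x + 3)/(x^2 - 9*x + 20)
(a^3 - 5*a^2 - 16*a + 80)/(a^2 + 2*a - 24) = (a^2 - a - 20)/(a + 6)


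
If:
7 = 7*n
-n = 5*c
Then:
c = -1/5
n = 1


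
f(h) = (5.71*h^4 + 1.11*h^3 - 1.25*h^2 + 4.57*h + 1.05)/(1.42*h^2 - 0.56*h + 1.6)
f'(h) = (0.56 - 2.84*h)*(5.71*h^4 + 1.11*h^3 - 1.25*h^2 + 4.57*h + 1.05)/(1.42*h^2 - 0.56*h + 1.6)^2 + (22.84*h^3 + 3.33*h^2 - 2.5*h + 4.57)/(1.42*h^2 - 0.56*h + 1.6) = (16.2164*h^5 - 8.0166*h^4 + 35.3008*h^3 - 0.461399999999999*h^2 - 6.982*h + 7.9)/(2.0164*h^4 - 1.5904*h^3 + 4.8576*h^2 - 1.792*h + 2.56)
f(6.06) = 157.50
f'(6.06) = 51.08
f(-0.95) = -0.21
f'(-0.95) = -3.02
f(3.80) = 62.67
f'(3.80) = 32.80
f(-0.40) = -0.44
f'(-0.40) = 1.90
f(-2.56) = 16.84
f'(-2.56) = -17.71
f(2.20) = 20.80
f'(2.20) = 19.34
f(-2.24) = 11.61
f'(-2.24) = -14.98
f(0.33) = 1.61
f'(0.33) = 2.75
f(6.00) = 154.44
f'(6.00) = 50.60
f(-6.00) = 126.41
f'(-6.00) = -45.81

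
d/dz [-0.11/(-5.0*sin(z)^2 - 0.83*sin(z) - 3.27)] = -(1.1*sin(z) + 0.0913)*cos(z)/(5.0*sin(z)^2 + 0.83*sin(z) + 3.27)^2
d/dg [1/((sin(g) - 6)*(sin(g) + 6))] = -sin(2*g)/((sin(g) - 6)^2*(sin(g) + 6)^2)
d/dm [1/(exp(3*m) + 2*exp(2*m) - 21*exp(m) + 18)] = (-3*exp(2*m) - 4*exp(m) + 21)*exp(m)/(exp(3*m) + 2*exp(2*m) - 21*exp(m) + 18)^2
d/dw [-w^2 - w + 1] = -2*w - 1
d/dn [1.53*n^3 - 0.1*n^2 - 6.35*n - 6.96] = 4.59*n^2 - 0.2*n - 6.35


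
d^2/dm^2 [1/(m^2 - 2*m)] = 2*(-m*(m - 2) + 4*(m - 1)^2)/(m^3*(m - 2)^3)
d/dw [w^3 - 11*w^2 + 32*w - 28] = 3*w^2 - 22*w + 32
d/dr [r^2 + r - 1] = 2*r + 1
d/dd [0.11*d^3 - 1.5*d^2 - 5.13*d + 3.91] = 0.33*d^2 - 3.0*d - 5.13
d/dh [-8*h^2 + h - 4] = 1 - 16*h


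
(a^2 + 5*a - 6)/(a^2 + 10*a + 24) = (a - 1)/(a + 4)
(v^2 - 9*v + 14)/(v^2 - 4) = (v - 7)/(v + 2)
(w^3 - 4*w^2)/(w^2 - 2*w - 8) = w^2/(w + 2)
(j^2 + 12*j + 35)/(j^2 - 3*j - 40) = (j + 7)/(j - 8)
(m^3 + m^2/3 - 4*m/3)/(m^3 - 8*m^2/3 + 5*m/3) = (3*m + 4)/(3*m - 5)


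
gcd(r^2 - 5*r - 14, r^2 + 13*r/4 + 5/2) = r + 2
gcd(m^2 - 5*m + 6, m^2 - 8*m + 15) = m - 3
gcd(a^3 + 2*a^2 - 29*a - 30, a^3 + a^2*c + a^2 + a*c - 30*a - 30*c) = a^2 + a - 30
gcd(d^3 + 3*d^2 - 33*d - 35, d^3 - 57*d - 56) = d^2 + 8*d + 7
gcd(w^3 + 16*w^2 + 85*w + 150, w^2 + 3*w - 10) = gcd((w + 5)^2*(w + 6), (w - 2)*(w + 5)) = w + 5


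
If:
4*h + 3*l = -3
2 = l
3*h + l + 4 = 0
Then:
No Solution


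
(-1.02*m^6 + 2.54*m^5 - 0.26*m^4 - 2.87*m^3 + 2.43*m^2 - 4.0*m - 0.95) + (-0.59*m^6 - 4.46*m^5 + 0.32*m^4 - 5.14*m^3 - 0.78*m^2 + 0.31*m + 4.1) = -1.61*m^6 - 1.92*m^5 + 0.06*m^4 - 8.01*m^3 + 1.65*m^2 - 3.69*m + 3.15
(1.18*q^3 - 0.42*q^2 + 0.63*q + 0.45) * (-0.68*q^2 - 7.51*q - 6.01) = -0.8024*q^5 - 8.5762*q^4 - 4.366*q^3 - 2.5131*q^2 - 7.1658*q - 2.7045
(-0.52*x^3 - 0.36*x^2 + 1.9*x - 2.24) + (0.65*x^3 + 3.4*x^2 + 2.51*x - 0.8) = 0.13*x^3 + 3.04*x^2 + 4.41*x - 3.04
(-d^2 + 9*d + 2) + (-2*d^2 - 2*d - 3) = -3*d^2 + 7*d - 1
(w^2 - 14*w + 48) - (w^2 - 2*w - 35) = 83 - 12*w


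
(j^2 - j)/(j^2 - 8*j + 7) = j/(j - 7)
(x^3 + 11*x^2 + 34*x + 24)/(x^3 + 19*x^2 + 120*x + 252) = (x^2 + 5*x + 4)/(x^2 + 13*x + 42)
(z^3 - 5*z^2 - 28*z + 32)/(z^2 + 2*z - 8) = (z^2 - 9*z + 8)/(z - 2)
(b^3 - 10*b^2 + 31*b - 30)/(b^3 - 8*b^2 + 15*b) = (b - 2)/b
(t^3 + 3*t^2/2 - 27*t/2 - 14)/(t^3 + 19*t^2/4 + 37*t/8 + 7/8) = 4*(2*t^2 + t - 28)/(8*t^2 + 30*t + 7)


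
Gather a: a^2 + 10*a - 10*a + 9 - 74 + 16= a^2 - 49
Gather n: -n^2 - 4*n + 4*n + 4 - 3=1 - n^2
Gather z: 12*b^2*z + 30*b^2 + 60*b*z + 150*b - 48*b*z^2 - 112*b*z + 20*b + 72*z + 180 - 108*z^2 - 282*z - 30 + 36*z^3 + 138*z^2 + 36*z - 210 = 30*b^2 + 170*b + 36*z^3 + z^2*(30 - 48*b) + z*(12*b^2 - 52*b - 174) - 60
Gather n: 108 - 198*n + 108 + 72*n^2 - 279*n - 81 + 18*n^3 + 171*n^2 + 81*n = 18*n^3 + 243*n^2 - 396*n + 135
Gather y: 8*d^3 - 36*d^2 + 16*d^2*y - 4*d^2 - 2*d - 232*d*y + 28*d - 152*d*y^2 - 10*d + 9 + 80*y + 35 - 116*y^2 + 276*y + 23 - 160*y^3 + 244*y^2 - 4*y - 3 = 8*d^3 - 40*d^2 + 16*d - 160*y^3 + y^2*(128 - 152*d) + y*(16*d^2 - 232*d + 352) + 64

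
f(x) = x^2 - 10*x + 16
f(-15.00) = 391.00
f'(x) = 2*x - 10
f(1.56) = 2.83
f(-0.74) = 23.95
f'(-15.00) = -40.00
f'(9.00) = 8.00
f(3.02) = -5.08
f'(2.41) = -5.18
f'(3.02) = -3.96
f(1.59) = 2.63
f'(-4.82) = -19.64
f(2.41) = -2.29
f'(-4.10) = -18.20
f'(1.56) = -6.88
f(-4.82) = 87.43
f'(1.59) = -6.82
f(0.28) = 13.28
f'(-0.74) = -11.48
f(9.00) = 7.00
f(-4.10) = 73.81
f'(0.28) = -9.44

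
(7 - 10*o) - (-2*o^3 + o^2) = 2*o^3 - o^2 - 10*o + 7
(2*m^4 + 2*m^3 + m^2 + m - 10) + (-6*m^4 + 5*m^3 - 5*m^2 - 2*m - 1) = -4*m^4 + 7*m^3 - 4*m^2 - m - 11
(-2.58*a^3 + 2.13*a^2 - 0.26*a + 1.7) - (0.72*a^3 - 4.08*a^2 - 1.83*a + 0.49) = -3.3*a^3 + 6.21*a^2 + 1.57*a + 1.21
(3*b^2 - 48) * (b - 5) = 3*b^3 - 15*b^2 - 48*b + 240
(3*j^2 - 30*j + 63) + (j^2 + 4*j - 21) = 4*j^2 - 26*j + 42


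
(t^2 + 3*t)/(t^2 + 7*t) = (t + 3)/(t + 7)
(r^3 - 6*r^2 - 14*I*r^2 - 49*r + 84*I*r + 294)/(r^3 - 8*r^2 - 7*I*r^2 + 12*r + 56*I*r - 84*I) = (r - 7*I)/(r - 2)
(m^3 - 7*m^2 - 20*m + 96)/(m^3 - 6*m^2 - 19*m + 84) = (m - 8)/(m - 7)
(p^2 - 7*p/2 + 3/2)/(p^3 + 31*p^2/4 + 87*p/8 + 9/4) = 4*(2*p^2 - 7*p + 3)/(8*p^3 + 62*p^2 + 87*p + 18)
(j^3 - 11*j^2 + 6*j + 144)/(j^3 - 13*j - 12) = (j^2 - 14*j + 48)/(j^2 - 3*j - 4)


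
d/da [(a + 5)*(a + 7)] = 2*a + 12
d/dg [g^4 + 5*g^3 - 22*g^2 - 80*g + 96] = 4*g^3 + 15*g^2 - 44*g - 80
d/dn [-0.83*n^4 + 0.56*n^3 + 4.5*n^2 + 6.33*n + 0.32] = -3.32*n^3 + 1.68*n^2 + 9.0*n + 6.33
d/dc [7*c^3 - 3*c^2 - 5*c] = 21*c^2 - 6*c - 5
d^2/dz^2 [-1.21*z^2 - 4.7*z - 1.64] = -2.42000000000000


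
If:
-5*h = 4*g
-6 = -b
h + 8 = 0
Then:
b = 6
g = 10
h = -8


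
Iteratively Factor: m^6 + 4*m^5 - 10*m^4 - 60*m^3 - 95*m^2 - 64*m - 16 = (m + 1)*(m^5 + 3*m^4 - 13*m^3 - 47*m^2 - 48*m - 16) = (m + 1)^2*(m^4 + 2*m^3 - 15*m^2 - 32*m - 16) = (m + 1)^2*(m + 4)*(m^3 - 2*m^2 - 7*m - 4) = (m - 4)*(m + 1)^2*(m + 4)*(m^2 + 2*m + 1) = (m - 4)*(m + 1)^3*(m + 4)*(m + 1)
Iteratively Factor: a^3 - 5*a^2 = (a - 5)*(a^2) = a*(a - 5)*(a)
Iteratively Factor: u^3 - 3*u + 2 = (u - 1)*(u^2 + u - 2) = (u - 1)^2*(u + 2)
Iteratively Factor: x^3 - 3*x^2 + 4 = (x - 2)*(x^2 - x - 2) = (x - 2)*(x + 1)*(x - 2)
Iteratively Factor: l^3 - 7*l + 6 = (l - 1)*(l^2 + l - 6) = (l - 2)*(l - 1)*(l + 3)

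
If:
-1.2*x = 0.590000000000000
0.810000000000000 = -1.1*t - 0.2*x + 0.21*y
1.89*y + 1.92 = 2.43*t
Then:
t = -1.11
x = -0.49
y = -2.45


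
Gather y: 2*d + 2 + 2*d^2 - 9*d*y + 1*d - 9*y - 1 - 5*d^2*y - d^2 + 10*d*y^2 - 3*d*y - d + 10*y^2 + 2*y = d^2 + 2*d + y^2*(10*d + 10) + y*(-5*d^2 - 12*d - 7) + 1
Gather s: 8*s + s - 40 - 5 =9*s - 45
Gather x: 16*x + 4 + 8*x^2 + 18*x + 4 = 8*x^2 + 34*x + 8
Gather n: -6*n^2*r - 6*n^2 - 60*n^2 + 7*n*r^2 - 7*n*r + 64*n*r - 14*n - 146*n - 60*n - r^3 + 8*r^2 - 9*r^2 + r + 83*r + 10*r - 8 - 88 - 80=n^2*(-6*r - 66) + n*(7*r^2 + 57*r - 220) - r^3 - r^2 + 94*r - 176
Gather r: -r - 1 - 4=-r - 5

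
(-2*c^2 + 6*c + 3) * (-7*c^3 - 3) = 14*c^5 - 42*c^4 - 21*c^3 + 6*c^2 - 18*c - 9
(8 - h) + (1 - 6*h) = 9 - 7*h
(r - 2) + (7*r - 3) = 8*r - 5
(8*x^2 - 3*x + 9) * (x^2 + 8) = 8*x^4 - 3*x^3 + 73*x^2 - 24*x + 72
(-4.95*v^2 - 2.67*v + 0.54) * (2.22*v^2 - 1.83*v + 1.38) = -10.989*v^4 + 3.1311*v^3 - 0.746099999999999*v^2 - 4.6728*v + 0.7452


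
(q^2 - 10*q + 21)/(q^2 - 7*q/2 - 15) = 2*(-q^2 + 10*q - 21)/(-2*q^2 + 7*q + 30)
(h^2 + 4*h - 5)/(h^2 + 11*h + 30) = (h - 1)/(h + 6)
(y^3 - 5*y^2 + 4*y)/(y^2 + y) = (y^2 - 5*y + 4)/(y + 1)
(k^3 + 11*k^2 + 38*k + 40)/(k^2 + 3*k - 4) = (k^2 + 7*k + 10)/(k - 1)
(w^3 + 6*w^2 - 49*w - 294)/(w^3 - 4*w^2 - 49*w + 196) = (w + 6)/(w - 4)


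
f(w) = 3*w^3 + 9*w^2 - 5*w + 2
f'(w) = 9*w^2 + 18*w - 5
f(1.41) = 21.25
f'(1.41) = 38.27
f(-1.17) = 15.37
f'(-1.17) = -13.74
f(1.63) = 30.75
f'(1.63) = 48.25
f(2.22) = 68.08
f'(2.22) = 79.32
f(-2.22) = 24.63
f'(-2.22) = -0.60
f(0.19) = 1.40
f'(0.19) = -1.26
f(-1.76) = 22.32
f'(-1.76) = -8.80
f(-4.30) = -48.61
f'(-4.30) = 84.01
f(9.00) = 2873.00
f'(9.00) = 886.00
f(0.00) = 2.00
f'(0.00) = -5.00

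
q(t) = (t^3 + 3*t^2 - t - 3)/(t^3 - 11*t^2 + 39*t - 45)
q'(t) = (-3*t^2 + 22*t - 39)*(t^3 + 3*t^2 - t - 3)/(t^3 - 11*t^2 + 39*t - 45)^2 + (3*t^2 + 6*t - 1)/(t^3 - 11*t^2 + 39*t - 45) = 2*(-7*t^3 + 19*t^2 + 47*t - 27)/(t^5 - 19*t^4 + 142*t^3 - 522*t^2 + 945*t - 675)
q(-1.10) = -0.00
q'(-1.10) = 0.04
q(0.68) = 0.09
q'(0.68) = -0.10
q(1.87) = -3.04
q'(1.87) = -11.54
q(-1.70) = -0.02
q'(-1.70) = 0.01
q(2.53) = -54.74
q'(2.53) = -316.28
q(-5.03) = 0.08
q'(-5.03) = -0.04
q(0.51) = 0.09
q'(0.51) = -0.01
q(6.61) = 19.55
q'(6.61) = -14.89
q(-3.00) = 0.00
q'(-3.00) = -0.03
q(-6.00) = 0.12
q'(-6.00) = -0.04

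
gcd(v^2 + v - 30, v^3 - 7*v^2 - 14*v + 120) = v - 5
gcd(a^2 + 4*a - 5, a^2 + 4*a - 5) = a^2 + 4*a - 5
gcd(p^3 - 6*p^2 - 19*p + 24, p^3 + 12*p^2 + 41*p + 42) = p + 3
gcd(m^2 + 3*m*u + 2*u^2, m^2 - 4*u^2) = m + 2*u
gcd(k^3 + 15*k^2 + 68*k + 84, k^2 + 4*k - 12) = k + 6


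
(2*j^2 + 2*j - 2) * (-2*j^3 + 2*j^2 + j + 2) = -4*j^5 + 10*j^3 + 2*j^2 + 2*j - 4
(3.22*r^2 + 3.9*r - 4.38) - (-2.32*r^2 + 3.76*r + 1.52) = 5.54*r^2 + 0.14*r - 5.9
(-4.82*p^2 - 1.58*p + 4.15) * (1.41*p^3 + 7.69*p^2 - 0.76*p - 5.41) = -6.7962*p^5 - 39.2936*p^4 - 2.6355*p^3 + 59.1905*p^2 + 5.3938*p - 22.4515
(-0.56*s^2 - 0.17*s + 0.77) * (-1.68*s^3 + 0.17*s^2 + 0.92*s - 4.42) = 0.9408*s^5 + 0.1904*s^4 - 1.8377*s^3 + 2.4497*s^2 + 1.4598*s - 3.4034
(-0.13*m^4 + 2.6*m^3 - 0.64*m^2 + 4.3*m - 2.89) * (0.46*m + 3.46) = -0.0598*m^5 + 0.7462*m^4 + 8.7016*m^3 - 0.2364*m^2 + 13.5486*m - 9.9994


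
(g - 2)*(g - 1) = g^2 - 3*g + 2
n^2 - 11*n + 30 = (n - 6)*(n - 5)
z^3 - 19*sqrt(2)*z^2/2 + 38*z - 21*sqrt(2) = (z - 7*sqrt(2))*(z - 3*sqrt(2)/2)*(z - sqrt(2))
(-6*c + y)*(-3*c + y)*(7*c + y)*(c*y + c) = 126*c^4*y + 126*c^4 - 45*c^3*y^2 - 45*c^3*y - 2*c^2*y^3 - 2*c^2*y^2 + c*y^4 + c*y^3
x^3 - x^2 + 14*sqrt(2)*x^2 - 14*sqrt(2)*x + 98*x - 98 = (x - 1)*(x + 7*sqrt(2))^2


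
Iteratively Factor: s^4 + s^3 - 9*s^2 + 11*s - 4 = (s + 4)*(s^3 - 3*s^2 + 3*s - 1) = (s - 1)*(s + 4)*(s^2 - 2*s + 1) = (s - 1)^2*(s + 4)*(s - 1)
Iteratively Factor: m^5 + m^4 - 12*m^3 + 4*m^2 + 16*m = (m - 2)*(m^4 + 3*m^3 - 6*m^2 - 8*m) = (m - 2)*(m + 1)*(m^3 + 2*m^2 - 8*m) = m*(m - 2)*(m + 1)*(m^2 + 2*m - 8) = m*(m - 2)*(m + 1)*(m + 4)*(m - 2)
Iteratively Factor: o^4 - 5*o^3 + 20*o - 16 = (o - 2)*(o^3 - 3*o^2 - 6*o + 8) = (o - 4)*(o - 2)*(o^2 + o - 2) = (o - 4)*(o - 2)*(o + 2)*(o - 1)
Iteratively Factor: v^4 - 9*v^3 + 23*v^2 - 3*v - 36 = (v + 1)*(v^3 - 10*v^2 + 33*v - 36) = (v - 3)*(v + 1)*(v^2 - 7*v + 12) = (v - 3)^2*(v + 1)*(v - 4)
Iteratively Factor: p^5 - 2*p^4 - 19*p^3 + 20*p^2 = (p - 1)*(p^4 - p^3 - 20*p^2) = (p - 1)*(p + 4)*(p^3 - 5*p^2) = p*(p - 1)*(p + 4)*(p^2 - 5*p) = p*(p - 5)*(p - 1)*(p + 4)*(p)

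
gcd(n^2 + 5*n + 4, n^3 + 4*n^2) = n + 4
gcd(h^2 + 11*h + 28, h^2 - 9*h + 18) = 1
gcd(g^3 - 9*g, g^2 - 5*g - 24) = g + 3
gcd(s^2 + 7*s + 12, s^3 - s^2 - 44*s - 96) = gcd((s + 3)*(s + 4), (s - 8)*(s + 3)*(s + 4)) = s^2 + 7*s + 12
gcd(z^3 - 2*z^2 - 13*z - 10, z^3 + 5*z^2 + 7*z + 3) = z + 1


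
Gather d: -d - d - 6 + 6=-2*d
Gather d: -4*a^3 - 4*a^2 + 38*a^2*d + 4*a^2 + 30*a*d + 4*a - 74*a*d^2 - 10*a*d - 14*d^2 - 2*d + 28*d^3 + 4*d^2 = -4*a^3 + 4*a + 28*d^3 + d^2*(-74*a - 10) + d*(38*a^2 + 20*a - 2)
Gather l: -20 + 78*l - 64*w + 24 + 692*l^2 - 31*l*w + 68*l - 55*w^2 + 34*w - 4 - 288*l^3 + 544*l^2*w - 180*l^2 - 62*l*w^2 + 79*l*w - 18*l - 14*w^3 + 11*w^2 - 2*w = -288*l^3 + l^2*(544*w + 512) + l*(-62*w^2 + 48*w + 128) - 14*w^3 - 44*w^2 - 32*w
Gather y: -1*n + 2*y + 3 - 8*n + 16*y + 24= -9*n + 18*y + 27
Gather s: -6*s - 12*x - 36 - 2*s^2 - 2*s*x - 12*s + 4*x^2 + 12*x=-2*s^2 + s*(-2*x - 18) + 4*x^2 - 36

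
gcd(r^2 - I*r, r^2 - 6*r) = r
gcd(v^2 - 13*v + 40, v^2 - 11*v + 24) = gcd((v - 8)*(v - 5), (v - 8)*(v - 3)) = v - 8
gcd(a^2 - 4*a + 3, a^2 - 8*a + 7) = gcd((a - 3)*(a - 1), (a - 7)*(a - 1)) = a - 1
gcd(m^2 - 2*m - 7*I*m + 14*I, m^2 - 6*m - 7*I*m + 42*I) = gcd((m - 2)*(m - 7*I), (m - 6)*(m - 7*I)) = m - 7*I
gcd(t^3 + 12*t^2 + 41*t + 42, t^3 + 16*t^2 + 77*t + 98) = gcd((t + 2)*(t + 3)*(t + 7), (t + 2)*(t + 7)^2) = t^2 + 9*t + 14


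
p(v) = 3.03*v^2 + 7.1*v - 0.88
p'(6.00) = 43.46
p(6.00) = 150.80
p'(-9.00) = -47.44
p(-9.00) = 180.65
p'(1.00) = 13.16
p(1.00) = 9.25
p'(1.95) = 18.92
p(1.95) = 24.49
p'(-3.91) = -16.59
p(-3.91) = 17.68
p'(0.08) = 7.58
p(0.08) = -0.29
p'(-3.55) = -14.41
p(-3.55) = 12.10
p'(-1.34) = -1.02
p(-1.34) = -4.95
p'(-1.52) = -2.11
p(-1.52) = -4.67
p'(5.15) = 38.31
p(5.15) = 116.05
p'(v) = 6.06*v + 7.1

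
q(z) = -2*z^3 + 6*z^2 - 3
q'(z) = -6*z^2 + 12*z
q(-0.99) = 4.82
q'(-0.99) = -17.76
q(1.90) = 4.94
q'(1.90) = 1.14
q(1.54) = 3.93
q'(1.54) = 4.25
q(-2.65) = 76.35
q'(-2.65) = -73.94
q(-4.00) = 221.00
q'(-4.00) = -144.00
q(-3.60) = 168.07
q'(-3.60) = -120.96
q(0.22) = -2.73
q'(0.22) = 2.35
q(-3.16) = 120.02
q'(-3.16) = -97.83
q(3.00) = -3.00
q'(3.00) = -18.00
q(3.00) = -3.00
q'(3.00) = -18.00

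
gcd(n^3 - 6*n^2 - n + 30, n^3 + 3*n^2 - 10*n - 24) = n^2 - n - 6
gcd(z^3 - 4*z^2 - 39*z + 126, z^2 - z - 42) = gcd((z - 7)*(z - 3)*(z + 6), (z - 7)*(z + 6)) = z^2 - z - 42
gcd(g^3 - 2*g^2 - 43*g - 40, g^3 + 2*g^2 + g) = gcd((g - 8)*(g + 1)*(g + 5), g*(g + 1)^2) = g + 1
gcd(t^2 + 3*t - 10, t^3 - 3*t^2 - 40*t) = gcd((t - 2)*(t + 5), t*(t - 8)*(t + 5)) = t + 5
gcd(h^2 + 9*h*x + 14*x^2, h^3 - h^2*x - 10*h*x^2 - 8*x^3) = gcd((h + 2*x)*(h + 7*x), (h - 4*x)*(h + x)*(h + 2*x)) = h + 2*x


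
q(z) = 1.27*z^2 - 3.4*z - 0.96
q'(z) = 2.54*z - 3.4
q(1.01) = -3.10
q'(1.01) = -0.83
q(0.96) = -3.05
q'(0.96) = -0.96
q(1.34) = -3.24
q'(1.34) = 0.00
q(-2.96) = 20.23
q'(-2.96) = -10.92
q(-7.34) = 92.42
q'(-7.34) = -22.04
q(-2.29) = 13.49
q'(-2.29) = -9.22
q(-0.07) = -0.72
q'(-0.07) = -3.58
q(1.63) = -3.13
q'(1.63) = 0.74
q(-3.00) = 20.67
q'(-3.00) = -11.02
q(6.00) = 24.36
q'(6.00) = 11.84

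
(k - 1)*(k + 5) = k^2 + 4*k - 5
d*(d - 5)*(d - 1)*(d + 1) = d^4 - 5*d^3 - d^2 + 5*d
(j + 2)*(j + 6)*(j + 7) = j^3 + 15*j^2 + 68*j + 84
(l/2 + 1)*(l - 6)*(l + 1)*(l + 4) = l^4/2 + l^3/2 - 14*l^2 - 38*l - 24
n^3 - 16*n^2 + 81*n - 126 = (n - 7)*(n - 6)*(n - 3)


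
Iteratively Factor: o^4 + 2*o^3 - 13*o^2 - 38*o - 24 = (o + 2)*(o^3 - 13*o - 12) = (o + 2)*(o + 3)*(o^2 - 3*o - 4) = (o + 1)*(o + 2)*(o + 3)*(o - 4)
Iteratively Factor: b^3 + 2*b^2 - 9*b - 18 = (b - 3)*(b^2 + 5*b + 6) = (b - 3)*(b + 2)*(b + 3)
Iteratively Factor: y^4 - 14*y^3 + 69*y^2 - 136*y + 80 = (y - 4)*(y^3 - 10*y^2 + 29*y - 20) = (y - 4)*(y - 1)*(y^2 - 9*y + 20) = (y - 4)^2*(y - 1)*(y - 5)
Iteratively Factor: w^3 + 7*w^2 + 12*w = (w)*(w^2 + 7*w + 12) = w*(w + 4)*(w + 3)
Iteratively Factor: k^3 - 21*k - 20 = (k + 1)*(k^2 - k - 20) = (k - 5)*(k + 1)*(k + 4)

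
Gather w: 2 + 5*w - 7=5*w - 5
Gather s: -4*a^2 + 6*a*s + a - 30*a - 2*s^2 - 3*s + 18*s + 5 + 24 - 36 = -4*a^2 - 29*a - 2*s^2 + s*(6*a + 15) - 7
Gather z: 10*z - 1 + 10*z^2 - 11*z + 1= 10*z^2 - z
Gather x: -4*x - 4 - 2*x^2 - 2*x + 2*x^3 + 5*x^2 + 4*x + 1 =2*x^3 + 3*x^2 - 2*x - 3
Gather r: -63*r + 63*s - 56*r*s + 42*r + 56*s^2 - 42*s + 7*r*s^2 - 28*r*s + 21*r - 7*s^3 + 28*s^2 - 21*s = r*(7*s^2 - 84*s) - 7*s^3 + 84*s^2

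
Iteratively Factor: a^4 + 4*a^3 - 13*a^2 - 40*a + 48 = (a - 3)*(a^3 + 7*a^2 + 8*a - 16) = (a - 3)*(a - 1)*(a^2 + 8*a + 16) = (a - 3)*(a - 1)*(a + 4)*(a + 4)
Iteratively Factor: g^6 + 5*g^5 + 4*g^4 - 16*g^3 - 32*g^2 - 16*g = (g + 2)*(g^5 + 3*g^4 - 2*g^3 - 12*g^2 - 8*g) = (g + 2)^2*(g^4 + g^3 - 4*g^2 - 4*g) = (g - 2)*(g + 2)^2*(g^3 + 3*g^2 + 2*g) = (g - 2)*(g + 1)*(g + 2)^2*(g^2 + 2*g) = g*(g - 2)*(g + 1)*(g + 2)^2*(g + 2)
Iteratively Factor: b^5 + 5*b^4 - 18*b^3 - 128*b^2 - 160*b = (b + 4)*(b^4 + b^3 - 22*b^2 - 40*b) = (b - 5)*(b + 4)*(b^3 + 6*b^2 + 8*b) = b*(b - 5)*(b + 4)*(b^2 + 6*b + 8) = b*(b - 5)*(b + 4)^2*(b + 2)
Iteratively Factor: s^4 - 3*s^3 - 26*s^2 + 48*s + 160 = (s - 4)*(s^3 + s^2 - 22*s - 40) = (s - 4)*(s + 2)*(s^2 - s - 20) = (s - 5)*(s - 4)*(s + 2)*(s + 4)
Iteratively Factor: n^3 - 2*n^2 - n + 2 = (n - 2)*(n^2 - 1) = (n - 2)*(n - 1)*(n + 1)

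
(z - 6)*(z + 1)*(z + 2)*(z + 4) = z^4 + z^3 - 28*z^2 - 76*z - 48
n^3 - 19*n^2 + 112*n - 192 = (n - 8)^2*(n - 3)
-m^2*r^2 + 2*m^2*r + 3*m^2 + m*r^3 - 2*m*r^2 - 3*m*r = (-m + r)*(r - 3)*(m*r + m)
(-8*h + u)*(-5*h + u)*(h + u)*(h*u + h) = 40*h^4*u + 40*h^4 + 27*h^3*u^2 + 27*h^3*u - 12*h^2*u^3 - 12*h^2*u^2 + h*u^4 + h*u^3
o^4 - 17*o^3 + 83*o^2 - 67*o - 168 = (o - 8)*(o - 7)*(o - 3)*(o + 1)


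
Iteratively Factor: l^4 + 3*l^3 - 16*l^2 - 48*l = (l + 4)*(l^3 - l^2 - 12*l) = l*(l + 4)*(l^2 - l - 12) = l*(l + 3)*(l + 4)*(l - 4)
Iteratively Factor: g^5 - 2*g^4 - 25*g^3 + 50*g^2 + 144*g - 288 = (g - 4)*(g^4 + 2*g^3 - 17*g^2 - 18*g + 72) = (g - 4)*(g + 3)*(g^3 - g^2 - 14*g + 24) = (g - 4)*(g - 2)*(g + 3)*(g^2 + g - 12) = (g - 4)*(g - 3)*(g - 2)*(g + 3)*(g + 4)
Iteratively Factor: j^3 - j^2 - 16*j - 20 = (j - 5)*(j^2 + 4*j + 4) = (j - 5)*(j + 2)*(j + 2)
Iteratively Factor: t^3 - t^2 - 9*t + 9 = (t - 3)*(t^2 + 2*t - 3) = (t - 3)*(t + 3)*(t - 1)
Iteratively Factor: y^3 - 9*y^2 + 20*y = (y - 4)*(y^2 - 5*y) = (y - 5)*(y - 4)*(y)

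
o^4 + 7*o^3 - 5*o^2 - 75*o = o*(o - 3)*(o + 5)^2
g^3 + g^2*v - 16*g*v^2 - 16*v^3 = (g - 4*v)*(g + v)*(g + 4*v)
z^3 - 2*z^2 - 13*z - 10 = (z - 5)*(z + 1)*(z + 2)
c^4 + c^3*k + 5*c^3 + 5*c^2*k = c^2*(c + 5)*(c + k)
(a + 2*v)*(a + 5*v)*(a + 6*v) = a^3 + 13*a^2*v + 52*a*v^2 + 60*v^3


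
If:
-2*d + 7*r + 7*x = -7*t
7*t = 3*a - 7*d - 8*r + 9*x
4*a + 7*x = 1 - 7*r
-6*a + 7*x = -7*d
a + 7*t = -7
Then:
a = -545/582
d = -767/1164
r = 6695/8148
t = -3529/4074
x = -1171/8148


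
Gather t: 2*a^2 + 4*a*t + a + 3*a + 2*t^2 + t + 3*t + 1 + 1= 2*a^2 + 4*a + 2*t^2 + t*(4*a + 4) + 2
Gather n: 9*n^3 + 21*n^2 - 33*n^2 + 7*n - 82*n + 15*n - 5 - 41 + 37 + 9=9*n^3 - 12*n^2 - 60*n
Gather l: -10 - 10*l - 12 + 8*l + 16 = -2*l - 6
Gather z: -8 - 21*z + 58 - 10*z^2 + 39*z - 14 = -10*z^2 + 18*z + 36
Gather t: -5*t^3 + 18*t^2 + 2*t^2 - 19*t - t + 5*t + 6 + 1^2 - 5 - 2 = -5*t^3 + 20*t^2 - 15*t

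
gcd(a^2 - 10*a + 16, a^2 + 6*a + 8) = 1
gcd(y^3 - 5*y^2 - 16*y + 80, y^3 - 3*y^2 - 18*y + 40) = y^2 - y - 20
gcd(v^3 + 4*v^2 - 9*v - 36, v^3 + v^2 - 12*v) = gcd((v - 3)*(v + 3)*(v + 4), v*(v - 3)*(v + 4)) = v^2 + v - 12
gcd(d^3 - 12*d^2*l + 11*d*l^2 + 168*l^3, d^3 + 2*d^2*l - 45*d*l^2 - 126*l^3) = d^2 - 4*d*l - 21*l^2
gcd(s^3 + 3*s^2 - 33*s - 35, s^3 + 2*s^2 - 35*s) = s^2 + 2*s - 35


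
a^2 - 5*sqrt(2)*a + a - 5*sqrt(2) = (a + 1)*(a - 5*sqrt(2))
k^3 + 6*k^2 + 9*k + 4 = (k + 1)^2*(k + 4)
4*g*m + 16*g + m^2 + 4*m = (4*g + m)*(m + 4)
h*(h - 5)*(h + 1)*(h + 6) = h^4 + 2*h^3 - 29*h^2 - 30*h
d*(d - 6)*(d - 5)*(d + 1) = d^4 - 10*d^3 + 19*d^2 + 30*d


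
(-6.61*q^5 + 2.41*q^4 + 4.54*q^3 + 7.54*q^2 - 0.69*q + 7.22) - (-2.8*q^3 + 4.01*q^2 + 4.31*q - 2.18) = -6.61*q^5 + 2.41*q^4 + 7.34*q^3 + 3.53*q^2 - 5.0*q + 9.4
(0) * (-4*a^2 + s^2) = 0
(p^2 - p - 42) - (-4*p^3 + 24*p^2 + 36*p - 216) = 4*p^3 - 23*p^2 - 37*p + 174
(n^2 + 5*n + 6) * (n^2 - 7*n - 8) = n^4 - 2*n^3 - 37*n^2 - 82*n - 48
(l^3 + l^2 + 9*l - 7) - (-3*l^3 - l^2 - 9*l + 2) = 4*l^3 + 2*l^2 + 18*l - 9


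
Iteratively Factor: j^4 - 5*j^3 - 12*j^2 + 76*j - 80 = (j - 5)*(j^3 - 12*j + 16) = (j - 5)*(j - 2)*(j^2 + 2*j - 8) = (j - 5)*(j - 2)^2*(j + 4)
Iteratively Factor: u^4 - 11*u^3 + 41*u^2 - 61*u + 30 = (u - 2)*(u^3 - 9*u^2 + 23*u - 15) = (u - 3)*(u - 2)*(u^2 - 6*u + 5) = (u - 3)*(u - 2)*(u - 1)*(u - 5)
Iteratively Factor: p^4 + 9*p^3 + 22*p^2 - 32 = (p - 1)*(p^3 + 10*p^2 + 32*p + 32) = (p - 1)*(p + 4)*(p^2 + 6*p + 8) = (p - 1)*(p + 4)^2*(p + 2)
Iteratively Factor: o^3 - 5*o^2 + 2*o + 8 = (o - 2)*(o^2 - 3*o - 4) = (o - 4)*(o - 2)*(o + 1)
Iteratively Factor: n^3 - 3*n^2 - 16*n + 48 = (n - 3)*(n^2 - 16) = (n - 3)*(n + 4)*(n - 4)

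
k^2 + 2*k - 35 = (k - 5)*(k + 7)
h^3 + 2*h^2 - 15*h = h*(h - 3)*(h + 5)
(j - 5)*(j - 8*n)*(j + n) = j^3 - 7*j^2*n - 5*j^2 - 8*j*n^2 + 35*j*n + 40*n^2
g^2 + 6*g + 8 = (g + 2)*(g + 4)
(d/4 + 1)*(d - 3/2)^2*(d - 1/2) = d^4/4 + d^3/8 - 41*d^2/16 + 111*d/32 - 9/8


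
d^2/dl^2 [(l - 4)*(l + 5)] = 2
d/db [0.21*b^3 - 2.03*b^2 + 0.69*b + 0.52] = 0.63*b^2 - 4.06*b + 0.69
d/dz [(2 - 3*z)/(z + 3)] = -11/(z + 3)^2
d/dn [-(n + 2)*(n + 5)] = -2*n - 7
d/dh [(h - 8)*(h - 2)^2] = 3*(h - 6)*(h - 2)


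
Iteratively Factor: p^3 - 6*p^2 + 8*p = (p - 2)*(p^2 - 4*p) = (p - 4)*(p - 2)*(p)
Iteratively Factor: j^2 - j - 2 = (j - 2)*(j + 1)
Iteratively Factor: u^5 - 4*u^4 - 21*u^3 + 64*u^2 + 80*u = (u + 4)*(u^4 - 8*u^3 + 11*u^2 + 20*u) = (u - 5)*(u + 4)*(u^3 - 3*u^2 - 4*u) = (u - 5)*(u - 4)*(u + 4)*(u^2 + u) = u*(u - 5)*(u - 4)*(u + 4)*(u + 1)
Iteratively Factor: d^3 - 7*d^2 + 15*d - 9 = (d - 3)*(d^2 - 4*d + 3) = (d - 3)*(d - 1)*(d - 3)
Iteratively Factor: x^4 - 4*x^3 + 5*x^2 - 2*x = (x - 2)*(x^3 - 2*x^2 + x) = x*(x - 2)*(x^2 - 2*x + 1) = x*(x - 2)*(x - 1)*(x - 1)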